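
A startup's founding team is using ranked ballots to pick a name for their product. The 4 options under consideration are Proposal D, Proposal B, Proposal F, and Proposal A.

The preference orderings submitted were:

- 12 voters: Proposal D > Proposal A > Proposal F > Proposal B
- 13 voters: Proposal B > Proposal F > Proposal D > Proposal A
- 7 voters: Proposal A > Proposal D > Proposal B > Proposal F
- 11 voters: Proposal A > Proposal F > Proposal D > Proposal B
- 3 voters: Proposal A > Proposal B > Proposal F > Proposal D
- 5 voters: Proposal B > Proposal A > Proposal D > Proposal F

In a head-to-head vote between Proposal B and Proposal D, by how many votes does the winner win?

9

Ballots ranking Proposal B above Proposal D: 13+3+5 = 21.
Ballots ranking Proposal D above Proposal B: 12+7+11 = 30.
Proposal D wins 30–21, a margin of 9.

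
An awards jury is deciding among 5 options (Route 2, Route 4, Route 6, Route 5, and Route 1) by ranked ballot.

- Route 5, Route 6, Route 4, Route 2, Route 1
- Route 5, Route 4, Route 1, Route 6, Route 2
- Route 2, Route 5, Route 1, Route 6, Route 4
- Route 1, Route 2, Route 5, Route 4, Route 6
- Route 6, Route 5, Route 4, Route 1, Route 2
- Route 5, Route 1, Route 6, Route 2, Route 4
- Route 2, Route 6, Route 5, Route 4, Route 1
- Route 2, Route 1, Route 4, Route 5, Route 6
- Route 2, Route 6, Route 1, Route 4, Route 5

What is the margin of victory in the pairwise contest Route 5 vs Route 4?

5

Ballots ranking Route 5 above Route 4: 7.
Ballots ranking Route 4 above Route 5: 2.
Route 5 wins 7–2, a margin of 5.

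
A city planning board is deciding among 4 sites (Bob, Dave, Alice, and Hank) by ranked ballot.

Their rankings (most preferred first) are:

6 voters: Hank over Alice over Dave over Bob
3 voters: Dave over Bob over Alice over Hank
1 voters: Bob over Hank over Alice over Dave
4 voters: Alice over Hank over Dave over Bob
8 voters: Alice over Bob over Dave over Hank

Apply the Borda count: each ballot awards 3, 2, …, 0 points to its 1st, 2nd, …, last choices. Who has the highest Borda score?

Borda scores:
  Bob: 6·0 + 3·2 + 3 + 4·0 + 8·2 = 25
  Dave: 6·1 + 3·3 + 0 + 4·1 + 8·1 = 27
  Alice: 6·2 + 3·1 + 1 + 4·3 + 8·3 = 52
  Hank: 6·3 + 3·0 + 2 + 4·2 + 8·0 = 28
Alice has the highest total.

Alice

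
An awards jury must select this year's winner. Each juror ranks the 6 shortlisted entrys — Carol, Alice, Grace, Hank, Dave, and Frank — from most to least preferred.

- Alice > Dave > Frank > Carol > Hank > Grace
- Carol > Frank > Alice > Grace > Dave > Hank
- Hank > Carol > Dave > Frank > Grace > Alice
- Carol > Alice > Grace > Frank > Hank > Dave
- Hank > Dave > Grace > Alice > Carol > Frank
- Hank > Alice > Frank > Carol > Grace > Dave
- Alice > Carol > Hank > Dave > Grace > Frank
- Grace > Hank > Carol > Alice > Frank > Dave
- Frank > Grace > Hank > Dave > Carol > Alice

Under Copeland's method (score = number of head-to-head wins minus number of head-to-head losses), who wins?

Hank

Pairwise results:
  Carol vs Alice: Carol wins 5–4.
  Carol vs Grace: Carol wins 6–3.
  Carol vs Hank: Hank wins 5–4.
  Carol vs Dave: Carol wins 6–3.
  Carol vs Frank: Carol wins 6–3.
  Alice vs Grace: Alice wins 5–4.
  Alice vs Hank: Hank wins 5–4.
  Alice vs Dave: Alice wins 6–3.
  Alice vs Frank: Alice wins 6–3.
  Grace vs Hank: Hank wins 5–4.
  Grace vs Dave: Grace wins 5–4.
  Grace vs Frank: Frank wins 5–4.
  Hank vs Dave: Hank wins 7–2.
  Hank vs Frank: Hank wins 5–4.
  Dave vs Frank: Frank wins 5–4.
Copeland scores (wins − losses):
  Carol: 4 − 1 = 3
  Alice: 3 − 2 = 1
  Grace: 1 − 4 = -3
  Hank: 5 − 0 = 5
  Dave: 0 − 5 = -5
  Frank: 2 − 3 = -1
Hank has the best Copeland score.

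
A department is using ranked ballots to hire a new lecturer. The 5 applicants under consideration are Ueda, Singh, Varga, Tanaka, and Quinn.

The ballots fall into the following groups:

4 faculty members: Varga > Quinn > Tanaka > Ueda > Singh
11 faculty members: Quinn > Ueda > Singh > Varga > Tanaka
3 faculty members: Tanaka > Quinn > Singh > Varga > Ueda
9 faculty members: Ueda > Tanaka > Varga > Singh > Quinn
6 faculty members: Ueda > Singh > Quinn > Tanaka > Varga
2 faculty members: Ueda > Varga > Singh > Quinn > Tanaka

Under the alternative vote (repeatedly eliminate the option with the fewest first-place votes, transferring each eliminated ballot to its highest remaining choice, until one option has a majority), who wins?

Round 1: Ueda 17, Quinn 11, Varga 4, Tanaka 3, Singh 0. Singh has the fewest and is eliminated.
Round 2: Ueda 17, Quinn 11, Varga 4, Tanaka 3. Tanaka has the fewest and is eliminated.
Round 3: Ueda 17, Quinn 14, Varga 4. Varga has the fewest and is eliminated.
Round 4: Quinn 18, Ueda 17. Quinn has a majority.

Quinn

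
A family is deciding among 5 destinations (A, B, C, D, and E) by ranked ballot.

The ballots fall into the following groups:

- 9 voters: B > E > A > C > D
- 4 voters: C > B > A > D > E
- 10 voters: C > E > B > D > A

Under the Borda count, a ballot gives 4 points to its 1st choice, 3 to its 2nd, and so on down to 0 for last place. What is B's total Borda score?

68

Borda scores:
  A: 9·2 + 4·2 + 10·0 = 26
  B: 9·4 + 4·3 + 10·2 = 68
  C: 9·1 + 4·4 + 10·4 = 65
  D: 9·0 + 4·1 + 10·1 = 14
  E: 9·3 + 4·0 + 10·3 = 57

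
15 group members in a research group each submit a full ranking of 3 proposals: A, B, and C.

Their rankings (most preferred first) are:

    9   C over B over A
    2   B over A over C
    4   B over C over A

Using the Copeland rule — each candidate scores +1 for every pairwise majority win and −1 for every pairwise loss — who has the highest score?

Pairwise results:
  A vs B: B wins 15–0.
  A vs C: C wins 13–2.
  B vs C: C wins 9–6.
Copeland scores (wins − losses):
  A: 0 − 2 = -2
  B: 1 − 1 = 0
  C: 2 − 0 = 2
C has the best Copeland score.

C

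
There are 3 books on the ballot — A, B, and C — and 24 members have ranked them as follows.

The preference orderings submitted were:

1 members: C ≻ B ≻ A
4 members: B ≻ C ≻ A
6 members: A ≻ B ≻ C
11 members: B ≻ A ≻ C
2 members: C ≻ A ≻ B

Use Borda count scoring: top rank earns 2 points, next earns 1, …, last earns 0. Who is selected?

B

Borda scores:
  A: 0 + 4·0 + 6·2 + 11·1 + 2·1 = 25
  B: 1 + 4·2 + 6·1 + 11·2 + 2·0 = 37
  C: 2 + 4·1 + 6·0 + 11·0 + 2·2 = 10
B has the highest total.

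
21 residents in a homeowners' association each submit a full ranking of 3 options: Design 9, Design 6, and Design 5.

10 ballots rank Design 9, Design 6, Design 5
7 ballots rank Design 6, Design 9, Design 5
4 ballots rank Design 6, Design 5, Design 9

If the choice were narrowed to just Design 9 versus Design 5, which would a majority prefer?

Design 9

Ballots ranking Design 9 above Design 5: 10+7 = 17.
Ballots ranking Design 5 above Design 9: 4.
Design 9 wins the head-to-head, 17–4.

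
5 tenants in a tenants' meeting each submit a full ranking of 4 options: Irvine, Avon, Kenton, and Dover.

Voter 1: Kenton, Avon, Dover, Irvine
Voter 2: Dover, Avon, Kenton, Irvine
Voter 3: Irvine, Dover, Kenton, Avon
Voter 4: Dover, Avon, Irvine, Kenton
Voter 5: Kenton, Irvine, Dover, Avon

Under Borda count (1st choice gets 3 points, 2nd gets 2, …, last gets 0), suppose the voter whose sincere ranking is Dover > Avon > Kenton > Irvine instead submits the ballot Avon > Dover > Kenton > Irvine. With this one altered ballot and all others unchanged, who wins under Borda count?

Dover

Borda totals with the altered ballot: Irvine 6, Avon 7, Kenton 8, Dover 9.
The winner is unchanged: still Dover.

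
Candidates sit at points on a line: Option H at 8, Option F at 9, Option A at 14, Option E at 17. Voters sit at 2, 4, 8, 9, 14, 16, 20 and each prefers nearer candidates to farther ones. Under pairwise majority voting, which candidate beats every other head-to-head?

Option F

With single-peaked preferences on a line, the Condorcet winner is the candidate closest to the median voter.
The median voter (position 9) is closest to Option F at 9.
Check: Option F vs Option H — voters closer to Option F: 4 of 7.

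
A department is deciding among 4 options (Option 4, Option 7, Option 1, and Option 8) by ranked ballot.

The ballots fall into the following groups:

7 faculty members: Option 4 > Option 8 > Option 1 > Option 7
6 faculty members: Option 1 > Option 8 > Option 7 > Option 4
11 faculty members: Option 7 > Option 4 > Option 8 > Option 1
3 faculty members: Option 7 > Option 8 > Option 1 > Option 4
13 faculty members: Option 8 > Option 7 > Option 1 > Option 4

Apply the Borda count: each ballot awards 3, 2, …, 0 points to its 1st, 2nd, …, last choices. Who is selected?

Borda scores:
  Option 4: 7·3 + 6·0 + 11·2 + 3·0 + 13·0 = 43
  Option 7: 7·0 + 6·1 + 11·3 + 3·3 + 13·2 = 74
  Option 1: 7·1 + 6·3 + 11·0 + 3·1 + 13·1 = 41
  Option 8: 7·2 + 6·2 + 11·1 + 3·2 + 13·3 = 82
Option 8 has the highest total.

Option 8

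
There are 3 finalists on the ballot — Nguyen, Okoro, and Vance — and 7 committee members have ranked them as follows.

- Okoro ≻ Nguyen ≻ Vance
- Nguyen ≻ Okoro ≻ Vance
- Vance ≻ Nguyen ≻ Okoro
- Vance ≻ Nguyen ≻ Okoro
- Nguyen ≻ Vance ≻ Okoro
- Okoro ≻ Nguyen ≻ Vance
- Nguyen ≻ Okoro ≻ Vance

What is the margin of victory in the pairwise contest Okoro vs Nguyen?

Ballots ranking Okoro above Nguyen: 2.
Ballots ranking Nguyen above Okoro: 5.
Nguyen wins 5–2, a margin of 3.

3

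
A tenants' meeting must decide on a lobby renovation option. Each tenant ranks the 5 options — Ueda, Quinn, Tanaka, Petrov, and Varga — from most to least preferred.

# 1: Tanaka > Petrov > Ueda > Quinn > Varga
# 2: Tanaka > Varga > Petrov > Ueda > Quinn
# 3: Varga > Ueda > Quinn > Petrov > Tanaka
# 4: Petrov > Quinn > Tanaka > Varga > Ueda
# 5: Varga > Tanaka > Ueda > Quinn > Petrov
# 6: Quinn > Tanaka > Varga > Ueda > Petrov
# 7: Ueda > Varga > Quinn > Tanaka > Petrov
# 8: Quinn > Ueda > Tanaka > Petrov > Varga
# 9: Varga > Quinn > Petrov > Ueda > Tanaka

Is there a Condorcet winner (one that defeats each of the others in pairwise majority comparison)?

Head-to-head results (9 voters total):
Ueda vs Quinn: Ueda wins 5–4.
Ueda vs Tanaka: Tanaka wins 5–4.
Ueda vs Petrov: Ueda wins 5–4.
Ueda vs Varga: Varga wins 6–3.
Quinn vs Tanaka: Quinn wins 6–3.
Quinn vs Petrov: Quinn wins 6–3.
Quinn vs Varga: Varga wins 5–4.
Tanaka vs Petrov: Tanaka wins 6–3.
Tanaka vs Varga: Tanaka wins 5–4.
Petrov vs Varga: Varga wins 6–3.
No candidate beats all others: Ueda beats Quinn beats Tanaka beats Ueda, a majority cycle.

No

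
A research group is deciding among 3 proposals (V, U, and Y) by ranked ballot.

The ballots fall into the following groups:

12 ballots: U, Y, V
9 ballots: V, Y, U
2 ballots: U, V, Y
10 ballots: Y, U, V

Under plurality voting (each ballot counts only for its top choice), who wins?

First-place vote totals:
  V: 9
  U: 14
  Y: 10
U has the most first-place votes.

U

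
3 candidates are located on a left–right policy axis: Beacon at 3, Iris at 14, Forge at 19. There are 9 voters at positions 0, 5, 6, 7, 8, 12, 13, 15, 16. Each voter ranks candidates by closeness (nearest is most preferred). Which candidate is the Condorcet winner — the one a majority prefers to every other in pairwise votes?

Beacon

With single-peaked preferences on a line, the Condorcet winner is the candidate closest to the median voter.
The median voter (position 8) is closest to Beacon at 3.
Check: Beacon vs Forge — voters closer to Beacon: 5 of 9.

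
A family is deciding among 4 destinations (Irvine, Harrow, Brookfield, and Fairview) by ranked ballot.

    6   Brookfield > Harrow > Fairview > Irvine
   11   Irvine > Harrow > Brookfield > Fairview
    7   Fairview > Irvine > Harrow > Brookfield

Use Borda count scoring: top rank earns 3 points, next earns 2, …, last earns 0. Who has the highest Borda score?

Borda scores:
  Irvine: 6·0 + 11·3 + 7·2 = 47
  Harrow: 6·2 + 11·2 + 7·1 = 41
  Brookfield: 6·3 + 11·1 + 7·0 = 29
  Fairview: 6·1 + 11·0 + 7·3 = 27
Irvine has the highest total.

Irvine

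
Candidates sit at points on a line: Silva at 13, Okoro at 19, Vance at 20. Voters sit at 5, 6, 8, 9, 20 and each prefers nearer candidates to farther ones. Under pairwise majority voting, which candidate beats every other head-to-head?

Silva

With single-peaked preferences on a line, the Condorcet winner is the candidate closest to the median voter.
The median voter (position 8) is closest to Silva at 13.
Check: Silva vs Okoro — voters closer to Silva: 4 of 5.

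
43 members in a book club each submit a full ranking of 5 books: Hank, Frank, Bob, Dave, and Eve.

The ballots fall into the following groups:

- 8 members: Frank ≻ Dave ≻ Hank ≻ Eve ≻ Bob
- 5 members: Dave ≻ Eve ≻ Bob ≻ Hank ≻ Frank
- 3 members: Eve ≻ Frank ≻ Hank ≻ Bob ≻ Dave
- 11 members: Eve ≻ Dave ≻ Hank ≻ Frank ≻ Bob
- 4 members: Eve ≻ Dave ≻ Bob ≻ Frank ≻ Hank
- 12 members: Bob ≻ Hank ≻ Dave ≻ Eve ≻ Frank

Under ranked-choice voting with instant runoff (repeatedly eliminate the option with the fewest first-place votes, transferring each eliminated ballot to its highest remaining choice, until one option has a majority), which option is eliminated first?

Hank

Round 1: Eve 18, Bob 12, Frank 8, Dave 5, Hank 0. Hank has the fewest and is eliminated.
Round 2: Eve 18, Bob 12, Frank 8, Dave 5. Dave has the fewest and is eliminated.
Round 3: Eve 23, Bob 12, Frank 8. Eve has a majority.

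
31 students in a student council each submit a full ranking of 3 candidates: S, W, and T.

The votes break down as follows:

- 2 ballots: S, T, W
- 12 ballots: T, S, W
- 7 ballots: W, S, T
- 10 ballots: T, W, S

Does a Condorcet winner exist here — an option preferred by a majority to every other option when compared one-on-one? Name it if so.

Head-to-head results (31 voters total):
S vs W: W wins 17–14.
S vs T: T wins 22–9.
W vs T: T wins 24–7.
T beats each rival — S (22–9), W (24–7) — so T is the Condorcet winner.

T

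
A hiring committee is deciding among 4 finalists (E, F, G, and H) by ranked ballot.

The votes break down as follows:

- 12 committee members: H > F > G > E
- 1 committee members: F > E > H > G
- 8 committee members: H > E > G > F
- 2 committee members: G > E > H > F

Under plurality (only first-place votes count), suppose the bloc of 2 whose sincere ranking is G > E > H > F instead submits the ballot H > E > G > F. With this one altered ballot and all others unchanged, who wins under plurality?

First-place totals with the altered ballot: E 0, F 1, G 0, H 22.
The winner is unchanged: still H.

H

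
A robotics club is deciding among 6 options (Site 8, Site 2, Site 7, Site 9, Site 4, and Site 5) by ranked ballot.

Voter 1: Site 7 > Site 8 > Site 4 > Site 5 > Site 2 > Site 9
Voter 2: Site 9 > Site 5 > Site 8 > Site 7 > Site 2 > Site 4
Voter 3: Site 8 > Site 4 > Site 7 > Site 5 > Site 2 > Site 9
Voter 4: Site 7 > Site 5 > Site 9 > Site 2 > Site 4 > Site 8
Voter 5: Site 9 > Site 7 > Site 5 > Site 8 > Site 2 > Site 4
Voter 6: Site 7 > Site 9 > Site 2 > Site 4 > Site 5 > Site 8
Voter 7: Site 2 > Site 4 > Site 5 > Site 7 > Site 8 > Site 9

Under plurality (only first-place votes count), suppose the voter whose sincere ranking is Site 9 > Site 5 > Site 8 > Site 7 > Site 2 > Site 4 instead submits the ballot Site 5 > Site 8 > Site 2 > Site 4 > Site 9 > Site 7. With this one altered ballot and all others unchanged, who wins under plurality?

Site 7

First-place totals with the altered ballot: Site 8 1, Site 2 1, Site 7 3, Site 9 1, Site 4 0, Site 5 1.
The winner is unchanged: still Site 7.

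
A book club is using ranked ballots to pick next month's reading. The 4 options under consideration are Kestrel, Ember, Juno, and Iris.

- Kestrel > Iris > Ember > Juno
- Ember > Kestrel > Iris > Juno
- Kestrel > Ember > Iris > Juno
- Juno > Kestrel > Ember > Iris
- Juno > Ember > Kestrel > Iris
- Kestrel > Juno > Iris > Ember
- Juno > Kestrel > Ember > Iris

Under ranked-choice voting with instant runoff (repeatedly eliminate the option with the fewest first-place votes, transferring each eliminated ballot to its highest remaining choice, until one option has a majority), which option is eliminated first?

Iris

Round 1: Kestrel 3, Juno 3, Ember 1, Iris 0. Iris has the fewest and is eliminated.
Round 2: Kestrel 3, Juno 3, Ember 1. Ember has the fewest and is eliminated.
Round 3: Kestrel 4, Juno 3. Kestrel has a majority.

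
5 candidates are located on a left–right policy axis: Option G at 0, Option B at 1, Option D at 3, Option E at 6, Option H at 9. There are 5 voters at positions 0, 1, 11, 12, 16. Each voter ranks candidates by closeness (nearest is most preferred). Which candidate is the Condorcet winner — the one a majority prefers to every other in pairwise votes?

With single-peaked preferences on a line, the Condorcet winner is the candidate closest to the median voter.
The median voter (position 11) is closest to Option H at 9.
Check: Option H vs Option D — voters closer to Option H: 3 of 5.

Option H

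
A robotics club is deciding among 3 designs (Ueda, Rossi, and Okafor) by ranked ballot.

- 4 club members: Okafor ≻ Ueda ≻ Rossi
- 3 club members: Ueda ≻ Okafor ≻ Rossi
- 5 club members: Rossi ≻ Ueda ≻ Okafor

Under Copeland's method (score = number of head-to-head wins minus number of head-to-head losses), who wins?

Ueda

Pairwise results:
  Ueda vs Rossi: Ueda wins 7–5.
  Ueda vs Okafor: Ueda wins 8–4.
  Rossi vs Okafor: Okafor wins 7–5.
Copeland scores (wins − losses):
  Ueda: 2 − 0 = 2
  Rossi: 0 − 2 = -2
  Okafor: 1 − 1 = 0
Ueda has the best Copeland score.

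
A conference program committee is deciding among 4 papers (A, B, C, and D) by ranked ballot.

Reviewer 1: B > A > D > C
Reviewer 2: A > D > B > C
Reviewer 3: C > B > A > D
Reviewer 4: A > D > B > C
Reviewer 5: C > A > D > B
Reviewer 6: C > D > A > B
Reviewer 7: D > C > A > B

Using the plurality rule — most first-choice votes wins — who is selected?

First-place vote totals:
  A: 2
  B: 1
  C: 3
  D: 1
C has the most first-place votes.

C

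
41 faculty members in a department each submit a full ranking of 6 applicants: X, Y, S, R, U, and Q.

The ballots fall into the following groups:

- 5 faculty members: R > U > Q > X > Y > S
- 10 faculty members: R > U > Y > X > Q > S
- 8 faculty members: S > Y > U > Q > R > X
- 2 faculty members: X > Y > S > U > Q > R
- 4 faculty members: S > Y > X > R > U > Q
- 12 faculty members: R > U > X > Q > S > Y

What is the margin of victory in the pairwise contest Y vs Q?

7

Ballots ranking Y above Q: 10+8+2+4 = 24.
Ballots ranking Q above Y: 5+12 = 17.
Y wins 24–17, a margin of 7.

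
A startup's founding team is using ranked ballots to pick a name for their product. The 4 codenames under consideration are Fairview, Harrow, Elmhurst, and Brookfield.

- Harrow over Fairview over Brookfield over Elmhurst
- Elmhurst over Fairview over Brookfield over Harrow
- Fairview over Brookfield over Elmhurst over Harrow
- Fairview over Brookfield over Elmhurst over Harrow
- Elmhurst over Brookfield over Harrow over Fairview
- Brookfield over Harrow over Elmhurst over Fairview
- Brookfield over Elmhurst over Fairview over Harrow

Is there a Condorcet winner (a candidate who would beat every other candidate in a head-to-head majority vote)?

Head-to-head results (7 voters total):
Fairview vs Harrow: Fairview wins 4–3.
Fairview vs Elmhurst: Elmhurst wins 4–3.
Fairview vs Brookfield: Fairview wins 4–3.
Harrow vs Elmhurst: Elmhurst wins 5–2.
Harrow vs Brookfield: Brookfield wins 6–1.
Elmhurst vs Brookfield: Brookfield wins 5–2.
No candidate beats all others: Fairview beats Brookfield beats Elmhurst beats Fairview, a majority cycle.

No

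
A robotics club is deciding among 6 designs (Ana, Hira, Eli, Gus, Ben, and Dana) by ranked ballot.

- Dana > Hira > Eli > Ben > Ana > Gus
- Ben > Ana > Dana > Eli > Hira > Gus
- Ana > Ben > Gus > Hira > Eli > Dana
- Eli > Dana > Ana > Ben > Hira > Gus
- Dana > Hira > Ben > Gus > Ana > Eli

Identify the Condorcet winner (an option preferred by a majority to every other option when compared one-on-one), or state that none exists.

Head-to-head results (5 voters total):
Ana vs Hira: Ana wins 3–2.
Ana vs Eli: Ana wins 3–2.
Ana vs Gus: Ana wins 4–1.
Ana vs Ben: Ben wins 3–2.
Ana vs Dana: Dana wins 3–2.
Hira vs Eli: Hira wins 3–2.
Hira vs Gus: Hira wins 4–1.
Hira vs Ben: Ben wins 3–2.
Hira vs Dana: Dana wins 4–1.
Eli vs Gus: Eli wins 3–2.
Eli vs Ben: Ben wins 3–2.
Eli vs Dana: Dana wins 3–2.
Gus vs Ben: Ben wins 5–0.
Gus vs Dana: Dana wins 4–1.
Ben vs Dana: Dana wins 3–2.
Dana beats each rival — Ana (3–2), Hira (4–1), Eli (3–2), Gus (4–1), Ben (3–2) — so Dana is the Condorcet winner.

Dana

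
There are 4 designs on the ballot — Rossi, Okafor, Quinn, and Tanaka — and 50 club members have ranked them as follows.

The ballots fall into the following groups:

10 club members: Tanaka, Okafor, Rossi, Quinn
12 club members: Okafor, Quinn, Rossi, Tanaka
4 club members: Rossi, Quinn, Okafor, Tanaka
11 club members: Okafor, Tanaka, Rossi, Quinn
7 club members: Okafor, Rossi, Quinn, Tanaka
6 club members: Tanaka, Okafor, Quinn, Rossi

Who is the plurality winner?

First-place vote totals:
  Rossi: 4
  Okafor: 30
  Quinn: 0
  Tanaka: 16
Okafor has the most first-place votes.

Okafor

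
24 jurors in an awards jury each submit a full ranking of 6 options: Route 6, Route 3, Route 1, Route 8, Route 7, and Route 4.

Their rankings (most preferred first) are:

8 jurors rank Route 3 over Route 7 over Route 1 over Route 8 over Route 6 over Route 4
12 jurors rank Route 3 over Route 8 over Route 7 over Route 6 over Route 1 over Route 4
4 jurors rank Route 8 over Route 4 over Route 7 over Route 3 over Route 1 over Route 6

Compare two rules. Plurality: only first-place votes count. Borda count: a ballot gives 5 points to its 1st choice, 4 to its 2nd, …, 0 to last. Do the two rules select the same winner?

Yes

Plurality first-place counts: Route 6 0, Route 3 20, Route 1 0, Route 8 4, Route 7 0, Route 4 0 → Route 3.
Borda totals: Route 6 32, Route 3 108, Route 1 40, Route 8 84, Route 7 80, Route 4 16 → Route 3.
The two rules agree on Route 3.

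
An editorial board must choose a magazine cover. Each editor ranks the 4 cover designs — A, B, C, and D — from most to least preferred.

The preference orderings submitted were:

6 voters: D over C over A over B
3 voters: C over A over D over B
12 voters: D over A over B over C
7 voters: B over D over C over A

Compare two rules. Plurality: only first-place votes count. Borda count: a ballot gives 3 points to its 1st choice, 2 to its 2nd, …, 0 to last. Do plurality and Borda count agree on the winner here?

Plurality first-place counts: A 0, B 7, C 3, D 18 → D.
Borda totals: A 36, B 33, C 28, D 71 → D.
The two rules agree on D.

Yes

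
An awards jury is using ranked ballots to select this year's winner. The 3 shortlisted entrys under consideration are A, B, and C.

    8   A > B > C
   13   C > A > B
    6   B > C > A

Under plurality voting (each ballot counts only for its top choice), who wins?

First-place vote totals:
  A: 8
  B: 6
  C: 13
C has the most first-place votes.

C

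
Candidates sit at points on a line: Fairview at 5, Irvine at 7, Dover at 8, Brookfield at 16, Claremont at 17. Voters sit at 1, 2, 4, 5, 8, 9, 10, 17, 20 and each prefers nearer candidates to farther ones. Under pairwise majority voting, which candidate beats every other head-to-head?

Dover

With single-peaked preferences on a line, the Condorcet winner is the candidate closest to the median voter.
The median voter (position 8) is closest to Dover at 8.
Check: Dover vs Claremont — voters closer to Dover: 7 of 9.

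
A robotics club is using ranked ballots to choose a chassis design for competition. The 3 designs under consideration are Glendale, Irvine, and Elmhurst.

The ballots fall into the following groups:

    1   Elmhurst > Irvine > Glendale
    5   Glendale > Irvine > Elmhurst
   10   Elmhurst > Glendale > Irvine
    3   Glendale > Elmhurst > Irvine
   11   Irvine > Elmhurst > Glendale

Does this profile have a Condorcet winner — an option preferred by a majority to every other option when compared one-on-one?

No

Head-to-head results (30 voters total):
Glendale vs Irvine: Glendale wins 18–12.
Glendale vs Elmhurst: Elmhurst wins 22–8.
Irvine vs Elmhurst: Irvine wins 16–14.
No candidate beats all others: Glendale beats Irvine beats Elmhurst beats Glendale, a majority cycle.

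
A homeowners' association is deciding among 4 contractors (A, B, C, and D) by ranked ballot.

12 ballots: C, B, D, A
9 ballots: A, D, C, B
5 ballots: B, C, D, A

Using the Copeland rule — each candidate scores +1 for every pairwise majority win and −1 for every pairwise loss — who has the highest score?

Pairwise results:
  A vs B: B wins 17–9.
  A vs C: C wins 17–9.
  A vs D: D wins 17–9.
  B vs C: C wins 21–5.
  B vs D: B wins 17–9.
  C vs D: C wins 17–9.
Copeland scores (wins − losses):
  A: 0 − 3 = -3
  B: 2 − 1 = 1
  C: 3 − 0 = 3
  D: 1 − 2 = -1
C has the best Copeland score.

C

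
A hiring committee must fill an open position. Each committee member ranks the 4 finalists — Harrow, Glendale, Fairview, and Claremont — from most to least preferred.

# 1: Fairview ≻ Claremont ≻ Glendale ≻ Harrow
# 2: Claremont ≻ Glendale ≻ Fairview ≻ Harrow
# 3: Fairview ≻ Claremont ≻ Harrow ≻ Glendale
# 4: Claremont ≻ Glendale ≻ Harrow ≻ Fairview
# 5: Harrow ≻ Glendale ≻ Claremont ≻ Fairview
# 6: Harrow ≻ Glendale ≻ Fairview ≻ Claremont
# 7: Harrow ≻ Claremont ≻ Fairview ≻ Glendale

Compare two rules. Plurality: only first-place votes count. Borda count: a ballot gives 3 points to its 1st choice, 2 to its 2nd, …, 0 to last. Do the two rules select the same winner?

Plurality first-place counts: Harrow 3, Glendale 0, Fairview 2, Claremont 2 → Harrow.
Borda totals: Harrow 11, Glendale 9, Fairview 9, Claremont 13 → Claremont.
The two rules disagree: plurality picks Harrow, Borda picks Claremont.

No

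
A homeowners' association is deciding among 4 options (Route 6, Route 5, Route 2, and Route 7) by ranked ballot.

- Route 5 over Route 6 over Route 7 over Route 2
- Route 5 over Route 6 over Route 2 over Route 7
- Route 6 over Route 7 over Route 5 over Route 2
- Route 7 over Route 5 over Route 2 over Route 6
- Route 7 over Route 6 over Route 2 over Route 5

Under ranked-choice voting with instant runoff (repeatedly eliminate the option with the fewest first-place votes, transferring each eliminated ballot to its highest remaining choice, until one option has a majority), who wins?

Route 7

Round 1: Route 5 2, Route 7 2, Route 6 1, Route 2 0. Route 2 has the fewest and is eliminated.
Round 2: Route 5 2, Route 7 2, Route 6 1. Route 6 has the fewest and is eliminated.
Round 3: Route 7 3, Route 5 2. Route 7 has a majority.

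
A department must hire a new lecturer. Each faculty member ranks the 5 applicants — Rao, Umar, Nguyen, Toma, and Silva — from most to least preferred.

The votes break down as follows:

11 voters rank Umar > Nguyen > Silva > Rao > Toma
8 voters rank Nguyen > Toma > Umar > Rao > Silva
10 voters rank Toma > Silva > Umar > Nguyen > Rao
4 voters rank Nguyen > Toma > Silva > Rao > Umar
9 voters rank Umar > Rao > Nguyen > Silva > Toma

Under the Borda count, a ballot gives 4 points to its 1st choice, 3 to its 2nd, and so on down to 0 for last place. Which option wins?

Umar

Borda scores:
  Rao: 11·1 + 8·1 + 10·0 + 4·1 + 9·3 = 50
  Umar: 11·4 + 8·2 + 10·2 + 4·0 + 9·4 = 116
  Nguyen: 11·3 + 8·4 + 10·1 + 4·4 + 9·2 = 109
  Toma: 11·0 + 8·3 + 10·4 + 4·3 + 9·0 = 76
  Silva: 11·2 + 8·0 + 10·3 + 4·2 + 9·1 = 69
Umar has the highest total.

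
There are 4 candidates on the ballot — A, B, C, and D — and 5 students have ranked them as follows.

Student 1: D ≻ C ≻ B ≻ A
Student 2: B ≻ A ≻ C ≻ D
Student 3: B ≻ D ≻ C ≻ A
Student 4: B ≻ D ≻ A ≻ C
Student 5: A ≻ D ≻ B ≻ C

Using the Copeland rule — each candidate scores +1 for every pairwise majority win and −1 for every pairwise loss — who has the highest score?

Pairwise results:
  A vs B: B wins 4–1.
  A vs C: A wins 3–2.
  A vs D: D wins 3–2.
  B vs C: B wins 4–1.
  B vs D: B wins 3–2.
  C vs D: D wins 4–1.
Copeland scores (wins − losses):
  A: 1 − 2 = -1
  B: 3 − 0 = 3
  C: 0 − 3 = -3
  D: 2 − 1 = 1
B has the best Copeland score.

B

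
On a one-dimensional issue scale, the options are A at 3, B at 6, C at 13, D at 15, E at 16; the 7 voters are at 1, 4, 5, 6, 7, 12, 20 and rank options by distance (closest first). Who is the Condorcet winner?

With single-peaked preferences on a line, the Condorcet winner is the candidate closest to the median voter.
The median voter (position 6) is closest to B at 6.
Check: B vs C — voters closer to B: 5 of 7.

B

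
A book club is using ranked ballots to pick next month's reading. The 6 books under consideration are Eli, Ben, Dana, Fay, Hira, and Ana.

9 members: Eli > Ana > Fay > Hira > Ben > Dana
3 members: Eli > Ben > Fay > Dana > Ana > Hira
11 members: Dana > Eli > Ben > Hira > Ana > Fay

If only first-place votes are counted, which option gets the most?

Eli

First-place vote totals:
  Eli: 12
  Ben: 0
  Dana: 11
  Fay: 0
  Hira: 0
  Ana: 0
Eli has the most first-place votes.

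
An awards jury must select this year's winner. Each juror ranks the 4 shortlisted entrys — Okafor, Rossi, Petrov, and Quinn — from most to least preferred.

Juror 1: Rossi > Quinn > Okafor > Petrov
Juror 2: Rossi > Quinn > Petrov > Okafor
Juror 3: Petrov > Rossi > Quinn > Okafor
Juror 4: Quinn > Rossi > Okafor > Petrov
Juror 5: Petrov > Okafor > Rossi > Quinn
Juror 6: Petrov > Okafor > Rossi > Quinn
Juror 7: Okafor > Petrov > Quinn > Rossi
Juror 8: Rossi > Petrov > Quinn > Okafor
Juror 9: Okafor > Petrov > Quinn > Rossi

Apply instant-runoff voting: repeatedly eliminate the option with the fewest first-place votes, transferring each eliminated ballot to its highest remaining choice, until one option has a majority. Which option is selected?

Round 1: Rossi 3, Petrov 3, Okafor 2, Quinn 1. Quinn has the fewest and is eliminated.
Round 2: Rossi 4, Petrov 3, Okafor 2. Okafor has the fewest and is eliminated.
Round 3: Petrov 5, Rossi 4. Petrov has a majority.

Petrov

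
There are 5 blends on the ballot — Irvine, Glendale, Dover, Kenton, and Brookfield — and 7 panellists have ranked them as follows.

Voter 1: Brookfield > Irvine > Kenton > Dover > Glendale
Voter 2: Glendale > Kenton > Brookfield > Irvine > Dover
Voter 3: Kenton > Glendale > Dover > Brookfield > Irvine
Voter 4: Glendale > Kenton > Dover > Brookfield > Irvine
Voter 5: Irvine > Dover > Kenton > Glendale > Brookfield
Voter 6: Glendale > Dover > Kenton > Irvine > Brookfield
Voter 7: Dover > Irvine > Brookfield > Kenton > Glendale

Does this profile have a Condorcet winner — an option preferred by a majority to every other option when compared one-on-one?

Yes

Head-to-head results (7 voters total):
Irvine vs Glendale: Glendale wins 4–3.
Irvine vs Dover: Dover wins 4–3.
Irvine vs Kenton: Kenton wins 4–3.
Irvine vs Brookfield: Brookfield wins 4–3.
Glendale vs Dover: Glendale wins 4–3.
Glendale vs Kenton: Kenton wins 4–3.
Glendale vs Brookfield: Glendale wins 5–2.
Dover vs Kenton: Kenton wins 4–3.
Dover vs Brookfield: Dover wins 5–2.
Kenton vs Brookfield: Kenton wins 5–2.
Kenton beats each rival — Irvine (4–3), Glendale (4–3), Dover (4–3), Brookfield (5–2) — so Kenton is the Condorcet winner.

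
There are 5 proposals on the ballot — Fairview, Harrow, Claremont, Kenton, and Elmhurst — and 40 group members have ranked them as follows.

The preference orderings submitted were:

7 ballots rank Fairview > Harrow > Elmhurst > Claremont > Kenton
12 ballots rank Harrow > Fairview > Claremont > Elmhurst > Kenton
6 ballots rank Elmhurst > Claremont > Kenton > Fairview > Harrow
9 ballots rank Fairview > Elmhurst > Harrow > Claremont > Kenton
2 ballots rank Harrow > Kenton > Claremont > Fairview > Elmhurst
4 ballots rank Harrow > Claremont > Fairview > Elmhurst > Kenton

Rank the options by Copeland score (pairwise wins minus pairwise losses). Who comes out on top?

Pairwise results:
  Fairview vs Harrow: Fairview wins 22–18.
  Fairview vs Claremont: Fairview wins 28–12.
  Fairview vs Kenton: Fairview wins 32–8.
  Fairview vs Elmhurst: Fairview wins 34–6.
  Harrow vs Claremont: Harrow wins 34–6.
  Harrow vs Kenton: Harrow wins 34–6.
  Harrow vs Elmhurst: Harrow wins 25–15.
  Claremont vs Kenton: Claremont wins 38–2.
  Claremont vs Elmhurst: Elmhurst wins 22–18.
  Kenton vs Elmhurst: Elmhurst wins 38–2.
Copeland scores (wins − losses):
  Fairview: 4 − 0 = 4
  Harrow: 3 − 1 = 2
  Claremont: 1 − 3 = -2
  Kenton: 0 − 4 = -4
  Elmhurst: 2 − 2 = 0
Fairview has the best Copeland score.

Fairview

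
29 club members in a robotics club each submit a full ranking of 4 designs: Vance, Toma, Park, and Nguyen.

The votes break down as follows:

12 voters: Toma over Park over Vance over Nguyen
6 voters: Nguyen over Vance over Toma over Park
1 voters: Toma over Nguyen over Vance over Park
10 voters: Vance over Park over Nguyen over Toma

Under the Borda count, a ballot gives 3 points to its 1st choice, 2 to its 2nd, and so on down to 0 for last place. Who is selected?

Borda scores:
  Vance: 12·1 + 6·2 + 1 + 10·3 = 55
  Toma: 12·3 + 6·1 + 3 + 10·0 = 45
  Park: 12·2 + 6·0 + 0 + 10·2 = 44
  Nguyen: 12·0 + 6·3 + 2 + 10·1 = 30
Vance has the highest total.

Vance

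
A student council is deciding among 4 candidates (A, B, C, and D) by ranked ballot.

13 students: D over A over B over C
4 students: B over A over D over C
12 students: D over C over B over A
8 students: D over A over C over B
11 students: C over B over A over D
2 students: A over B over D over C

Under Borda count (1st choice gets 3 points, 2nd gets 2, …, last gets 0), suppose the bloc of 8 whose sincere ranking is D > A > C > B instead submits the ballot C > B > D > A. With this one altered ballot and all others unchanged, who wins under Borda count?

Borda totals with the altered ballot: A 51, B 79, C 81, D 89.
The winner is unchanged: still D.

D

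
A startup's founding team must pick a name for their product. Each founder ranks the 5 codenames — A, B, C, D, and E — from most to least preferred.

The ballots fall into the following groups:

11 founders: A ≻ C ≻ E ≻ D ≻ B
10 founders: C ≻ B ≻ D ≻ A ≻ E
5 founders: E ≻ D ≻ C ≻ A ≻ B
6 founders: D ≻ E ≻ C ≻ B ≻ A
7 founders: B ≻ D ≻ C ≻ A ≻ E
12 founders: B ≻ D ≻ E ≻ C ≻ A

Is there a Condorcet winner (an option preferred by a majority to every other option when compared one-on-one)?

Head-to-head results (51 voters total):
A vs B: B wins 35–16.
A vs C: C wins 40–11.
A vs D: D wins 40–11.
A vs E: A wins 28–23.
B vs C: C wins 32–19.
B vs D: B wins 29–22.
B vs E: B wins 29–22.
C vs D: D wins 30–21.
C vs E: C wins 28–23.
D vs E: D wins 35–16.
No candidate beats all others: B beats D beats C beats B, a majority cycle.

No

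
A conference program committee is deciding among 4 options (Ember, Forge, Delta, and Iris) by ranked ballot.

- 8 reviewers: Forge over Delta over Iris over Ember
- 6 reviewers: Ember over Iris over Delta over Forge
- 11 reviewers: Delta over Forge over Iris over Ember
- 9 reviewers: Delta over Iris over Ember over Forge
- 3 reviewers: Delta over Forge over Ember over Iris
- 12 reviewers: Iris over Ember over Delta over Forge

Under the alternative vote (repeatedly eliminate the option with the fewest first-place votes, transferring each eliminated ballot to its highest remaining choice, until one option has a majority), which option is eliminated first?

Round 1: Delta 23, Iris 12, Forge 8, Ember 6. Ember has the fewest and is eliminated.
Round 2: Delta 23, Iris 18, Forge 8. Forge has the fewest and is eliminated.
Round 3: Delta 31, Iris 18. Delta has a majority.

Ember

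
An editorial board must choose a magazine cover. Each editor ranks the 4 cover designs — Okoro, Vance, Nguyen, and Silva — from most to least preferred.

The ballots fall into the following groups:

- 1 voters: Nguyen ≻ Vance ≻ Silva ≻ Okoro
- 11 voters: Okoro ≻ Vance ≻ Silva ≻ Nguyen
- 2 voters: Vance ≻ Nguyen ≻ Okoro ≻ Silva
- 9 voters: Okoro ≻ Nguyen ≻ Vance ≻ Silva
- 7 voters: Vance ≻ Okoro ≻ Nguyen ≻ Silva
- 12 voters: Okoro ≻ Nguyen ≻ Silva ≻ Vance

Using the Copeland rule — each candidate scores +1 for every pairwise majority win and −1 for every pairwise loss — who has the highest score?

Okoro

Pairwise results:
  Okoro vs Vance: Okoro wins 32–10.
  Okoro vs Nguyen: Okoro wins 39–3.
  Okoro vs Silva: Okoro wins 41–1.
  Vance vs Nguyen: Nguyen wins 22–20.
  Vance vs Silva: Vance wins 30–12.
  Nguyen vs Silva: Nguyen wins 31–11.
Copeland scores (wins − losses):
  Okoro: 3 − 0 = 3
  Vance: 1 − 2 = -1
  Nguyen: 2 − 1 = 1
  Silva: 0 − 3 = -3
Okoro has the best Copeland score.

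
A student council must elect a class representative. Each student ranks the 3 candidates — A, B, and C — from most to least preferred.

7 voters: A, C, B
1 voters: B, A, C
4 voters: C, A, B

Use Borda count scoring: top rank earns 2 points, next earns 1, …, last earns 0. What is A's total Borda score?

19

Borda scores:
  A: 7·2 + 1 + 4·1 = 19
  B: 7·0 + 2 + 4·0 = 2
  C: 7·1 + 0 + 4·2 = 15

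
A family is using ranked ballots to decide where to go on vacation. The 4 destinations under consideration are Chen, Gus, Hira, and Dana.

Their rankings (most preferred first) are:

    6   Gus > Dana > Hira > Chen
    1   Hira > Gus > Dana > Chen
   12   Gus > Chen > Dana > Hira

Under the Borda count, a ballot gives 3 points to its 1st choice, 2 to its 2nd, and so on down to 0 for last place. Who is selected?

Borda scores:
  Chen: 6·0 + 0 + 12·2 = 24
  Gus: 6·3 + 2 + 12·3 = 56
  Hira: 6·1 + 3 + 12·0 = 9
  Dana: 6·2 + 1 + 12·1 = 25
Gus has the highest total.

Gus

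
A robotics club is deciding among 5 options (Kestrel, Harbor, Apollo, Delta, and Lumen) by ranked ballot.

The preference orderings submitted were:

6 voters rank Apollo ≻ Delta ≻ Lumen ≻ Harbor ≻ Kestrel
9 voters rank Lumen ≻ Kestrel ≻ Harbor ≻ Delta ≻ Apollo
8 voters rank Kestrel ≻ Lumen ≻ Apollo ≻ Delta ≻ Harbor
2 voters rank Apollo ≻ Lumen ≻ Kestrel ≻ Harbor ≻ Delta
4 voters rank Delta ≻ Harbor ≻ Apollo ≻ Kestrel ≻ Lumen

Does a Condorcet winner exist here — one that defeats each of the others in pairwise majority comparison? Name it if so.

Lumen

Head-to-head results (29 voters total):
Kestrel vs Harbor: Kestrel wins 19–10.
Kestrel vs Apollo: Kestrel wins 17–12.
Kestrel vs Delta: Kestrel wins 19–10.
Kestrel vs Lumen: Lumen wins 17–12.
Harbor vs Apollo: Apollo wins 16–13.
Harbor vs Delta: Delta wins 18–11.
Harbor vs Lumen: Lumen wins 25–4.
Apollo vs Delta: Apollo wins 16–13.
Apollo vs Lumen: Lumen wins 17–12.
Delta vs Lumen: Lumen wins 19–10.
Lumen beats each rival — Kestrel (17–12), Harbor (25–4), Apollo (17–12), Delta (19–10) — so Lumen is the Condorcet winner.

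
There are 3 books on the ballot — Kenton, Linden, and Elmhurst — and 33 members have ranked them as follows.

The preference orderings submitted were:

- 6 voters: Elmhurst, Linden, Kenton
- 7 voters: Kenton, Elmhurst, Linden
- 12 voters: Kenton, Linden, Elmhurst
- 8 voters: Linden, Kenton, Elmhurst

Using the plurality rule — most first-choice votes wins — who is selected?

First-place vote totals:
  Kenton: 19
  Linden: 8
  Elmhurst: 6
Kenton has the most first-place votes.

Kenton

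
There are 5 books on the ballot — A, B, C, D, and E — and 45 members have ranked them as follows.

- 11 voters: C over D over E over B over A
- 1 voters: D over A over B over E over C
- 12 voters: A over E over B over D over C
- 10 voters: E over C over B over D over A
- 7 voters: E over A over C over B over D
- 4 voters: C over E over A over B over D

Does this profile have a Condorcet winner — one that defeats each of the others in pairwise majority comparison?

Yes

Head-to-head results (45 voters total):
A vs B: A wins 24–21.
A vs C: C wins 25–20.
A vs D: A wins 23–22.
A vs E: E wins 32–13.
B vs C: C wins 32–13.
B vs D: B wins 33–12.
B vs E: E wins 44–1.
C vs D: C wins 32–13.
C vs E: E wins 30–15.
D vs E: E wins 33–12.
E beats each rival — A (32–13), B (44–1), C (30–15), D (33–12) — so E is the Condorcet winner.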